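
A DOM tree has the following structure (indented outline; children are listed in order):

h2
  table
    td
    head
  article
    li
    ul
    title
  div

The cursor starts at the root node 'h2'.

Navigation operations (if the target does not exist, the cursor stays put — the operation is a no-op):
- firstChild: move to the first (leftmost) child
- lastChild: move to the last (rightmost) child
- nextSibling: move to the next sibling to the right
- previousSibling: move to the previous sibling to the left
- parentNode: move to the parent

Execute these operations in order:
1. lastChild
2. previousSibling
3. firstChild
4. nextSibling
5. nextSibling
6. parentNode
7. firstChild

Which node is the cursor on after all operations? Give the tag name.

Answer: li

Derivation:
After 1 (lastChild): div
After 2 (previousSibling): article
After 3 (firstChild): li
After 4 (nextSibling): ul
After 5 (nextSibling): title
After 6 (parentNode): article
After 7 (firstChild): li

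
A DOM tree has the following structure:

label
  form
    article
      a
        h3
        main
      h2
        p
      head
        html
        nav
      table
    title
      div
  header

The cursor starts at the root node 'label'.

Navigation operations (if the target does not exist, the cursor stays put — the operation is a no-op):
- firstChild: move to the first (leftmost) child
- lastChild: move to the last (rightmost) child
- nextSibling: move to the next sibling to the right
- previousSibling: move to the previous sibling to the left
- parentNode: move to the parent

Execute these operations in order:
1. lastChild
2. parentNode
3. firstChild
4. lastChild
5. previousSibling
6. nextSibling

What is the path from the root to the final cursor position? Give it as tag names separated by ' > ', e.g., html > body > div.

After 1 (lastChild): header
After 2 (parentNode): label
After 3 (firstChild): form
After 4 (lastChild): title
After 5 (previousSibling): article
After 6 (nextSibling): title

Answer: label > form > title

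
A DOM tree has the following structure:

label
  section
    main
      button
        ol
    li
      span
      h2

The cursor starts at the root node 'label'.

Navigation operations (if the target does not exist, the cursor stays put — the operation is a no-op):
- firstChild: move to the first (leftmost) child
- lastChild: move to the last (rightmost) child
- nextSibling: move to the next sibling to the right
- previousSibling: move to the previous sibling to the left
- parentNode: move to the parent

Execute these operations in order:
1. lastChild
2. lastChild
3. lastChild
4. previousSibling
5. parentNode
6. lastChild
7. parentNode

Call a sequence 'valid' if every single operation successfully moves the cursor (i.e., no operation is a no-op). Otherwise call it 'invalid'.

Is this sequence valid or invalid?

After 1 (lastChild): section
After 2 (lastChild): li
After 3 (lastChild): h2
After 4 (previousSibling): span
After 5 (parentNode): li
After 6 (lastChild): h2
After 7 (parentNode): li

Answer: valid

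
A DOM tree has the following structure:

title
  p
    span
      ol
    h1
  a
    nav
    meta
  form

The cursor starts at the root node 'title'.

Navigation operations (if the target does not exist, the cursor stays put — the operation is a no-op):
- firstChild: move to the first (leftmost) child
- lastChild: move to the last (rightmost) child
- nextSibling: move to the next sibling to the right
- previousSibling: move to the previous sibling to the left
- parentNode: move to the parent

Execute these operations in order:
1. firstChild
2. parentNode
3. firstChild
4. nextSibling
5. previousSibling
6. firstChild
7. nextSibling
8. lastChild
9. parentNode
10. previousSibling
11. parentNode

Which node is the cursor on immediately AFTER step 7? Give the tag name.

After 1 (firstChild): p
After 2 (parentNode): title
After 3 (firstChild): p
After 4 (nextSibling): a
After 5 (previousSibling): p
After 6 (firstChild): span
After 7 (nextSibling): h1

Answer: h1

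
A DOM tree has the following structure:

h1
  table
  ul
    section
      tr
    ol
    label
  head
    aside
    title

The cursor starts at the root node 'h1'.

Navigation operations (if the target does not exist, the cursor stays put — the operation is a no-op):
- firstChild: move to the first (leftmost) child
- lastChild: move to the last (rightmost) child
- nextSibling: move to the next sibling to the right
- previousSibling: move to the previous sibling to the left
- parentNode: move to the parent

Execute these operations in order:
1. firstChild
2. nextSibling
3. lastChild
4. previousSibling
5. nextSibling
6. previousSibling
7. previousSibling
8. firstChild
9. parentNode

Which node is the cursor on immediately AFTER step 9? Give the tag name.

Answer: section

Derivation:
After 1 (firstChild): table
After 2 (nextSibling): ul
After 3 (lastChild): label
After 4 (previousSibling): ol
After 5 (nextSibling): label
After 6 (previousSibling): ol
After 7 (previousSibling): section
After 8 (firstChild): tr
After 9 (parentNode): section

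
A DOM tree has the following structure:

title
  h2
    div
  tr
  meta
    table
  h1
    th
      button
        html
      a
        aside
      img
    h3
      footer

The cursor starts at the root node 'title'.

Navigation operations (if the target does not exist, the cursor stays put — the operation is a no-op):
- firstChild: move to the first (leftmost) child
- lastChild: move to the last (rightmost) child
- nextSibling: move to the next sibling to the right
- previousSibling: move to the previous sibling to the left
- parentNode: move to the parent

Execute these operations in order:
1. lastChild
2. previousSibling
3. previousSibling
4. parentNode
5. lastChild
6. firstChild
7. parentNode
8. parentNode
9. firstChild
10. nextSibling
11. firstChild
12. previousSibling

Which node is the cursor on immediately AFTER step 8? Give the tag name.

After 1 (lastChild): h1
After 2 (previousSibling): meta
After 3 (previousSibling): tr
After 4 (parentNode): title
After 5 (lastChild): h1
After 6 (firstChild): th
After 7 (parentNode): h1
After 8 (parentNode): title

Answer: title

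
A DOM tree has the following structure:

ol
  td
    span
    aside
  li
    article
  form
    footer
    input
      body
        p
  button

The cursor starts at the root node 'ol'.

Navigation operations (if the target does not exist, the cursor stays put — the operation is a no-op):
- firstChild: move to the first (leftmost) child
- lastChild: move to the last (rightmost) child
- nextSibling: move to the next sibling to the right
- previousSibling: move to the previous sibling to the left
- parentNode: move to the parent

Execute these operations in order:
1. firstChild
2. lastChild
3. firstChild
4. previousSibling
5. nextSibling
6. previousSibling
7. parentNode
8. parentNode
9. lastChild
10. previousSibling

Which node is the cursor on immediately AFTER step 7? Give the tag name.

Answer: td

Derivation:
After 1 (firstChild): td
After 2 (lastChild): aside
After 3 (firstChild): aside (no-op, stayed)
After 4 (previousSibling): span
After 5 (nextSibling): aside
After 6 (previousSibling): span
After 7 (parentNode): td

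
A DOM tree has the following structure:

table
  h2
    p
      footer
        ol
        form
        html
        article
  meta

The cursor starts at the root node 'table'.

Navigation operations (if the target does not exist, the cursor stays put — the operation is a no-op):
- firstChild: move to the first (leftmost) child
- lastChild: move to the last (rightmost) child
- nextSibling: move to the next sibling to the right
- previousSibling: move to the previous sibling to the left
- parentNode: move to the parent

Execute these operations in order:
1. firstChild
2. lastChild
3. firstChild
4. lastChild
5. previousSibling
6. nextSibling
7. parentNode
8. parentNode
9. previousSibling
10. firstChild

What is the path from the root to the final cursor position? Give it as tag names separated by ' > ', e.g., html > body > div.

Answer: table > h2 > p > footer

Derivation:
After 1 (firstChild): h2
After 2 (lastChild): p
After 3 (firstChild): footer
After 4 (lastChild): article
After 5 (previousSibling): html
After 6 (nextSibling): article
After 7 (parentNode): footer
After 8 (parentNode): p
After 9 (previousSibling): p (no-op, stayed)
After 10 (firstChild): footer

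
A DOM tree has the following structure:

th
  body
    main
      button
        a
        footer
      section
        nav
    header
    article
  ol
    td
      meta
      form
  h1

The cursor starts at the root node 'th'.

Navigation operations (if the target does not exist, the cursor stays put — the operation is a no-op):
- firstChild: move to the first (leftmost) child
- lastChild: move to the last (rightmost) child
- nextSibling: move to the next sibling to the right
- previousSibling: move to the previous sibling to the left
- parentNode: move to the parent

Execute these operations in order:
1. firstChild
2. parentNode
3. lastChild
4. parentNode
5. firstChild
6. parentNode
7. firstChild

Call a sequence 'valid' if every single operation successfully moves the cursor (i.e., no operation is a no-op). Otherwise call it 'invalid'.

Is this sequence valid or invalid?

Answer: valid

Derivation:
After 1 (firstChild): body
After 2 (parentNode): th
After 3 (lastChild): h1
After 4 (parentNode): th
After 5 (firstChild): body
After 6 (parentNode): th
After 7 (firstChild): body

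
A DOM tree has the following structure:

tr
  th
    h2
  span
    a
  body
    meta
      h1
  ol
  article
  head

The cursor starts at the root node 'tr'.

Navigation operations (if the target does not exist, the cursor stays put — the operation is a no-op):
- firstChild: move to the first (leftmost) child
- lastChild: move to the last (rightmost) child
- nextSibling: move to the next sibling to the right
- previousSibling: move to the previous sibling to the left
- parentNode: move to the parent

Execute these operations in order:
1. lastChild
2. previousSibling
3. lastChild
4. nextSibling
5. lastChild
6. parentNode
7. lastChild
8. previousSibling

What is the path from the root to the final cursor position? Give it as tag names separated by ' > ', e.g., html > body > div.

Answer: tr > article

Derivation:
After 1 (lastChild): head
After 2 (previousSibling): article
After 3 (lastChild): article (no-op, stayed)
After 4 (nextSibling): head
After 5 (lastChild): head (no-op, stayed)
After 6 (parentNode): tr
After 7 (lastChild): head
After 8 (previousSibling): article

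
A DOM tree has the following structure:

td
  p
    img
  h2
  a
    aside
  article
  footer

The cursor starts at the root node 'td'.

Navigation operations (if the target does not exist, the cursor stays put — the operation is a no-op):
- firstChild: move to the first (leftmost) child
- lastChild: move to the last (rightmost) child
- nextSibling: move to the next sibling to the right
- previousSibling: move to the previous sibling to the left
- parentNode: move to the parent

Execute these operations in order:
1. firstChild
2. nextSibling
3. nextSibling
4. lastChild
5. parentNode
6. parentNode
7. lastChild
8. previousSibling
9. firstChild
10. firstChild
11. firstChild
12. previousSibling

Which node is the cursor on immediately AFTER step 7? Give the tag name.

After 1 (firstChild): p
After 2 (nextSibling): h2
After 3 (nextSibling): a
After 4 (lastChild): aside
After 5 (parentNode): a
After 6 (parentNode): td
After 7 (lastChild): footer

Answer: footer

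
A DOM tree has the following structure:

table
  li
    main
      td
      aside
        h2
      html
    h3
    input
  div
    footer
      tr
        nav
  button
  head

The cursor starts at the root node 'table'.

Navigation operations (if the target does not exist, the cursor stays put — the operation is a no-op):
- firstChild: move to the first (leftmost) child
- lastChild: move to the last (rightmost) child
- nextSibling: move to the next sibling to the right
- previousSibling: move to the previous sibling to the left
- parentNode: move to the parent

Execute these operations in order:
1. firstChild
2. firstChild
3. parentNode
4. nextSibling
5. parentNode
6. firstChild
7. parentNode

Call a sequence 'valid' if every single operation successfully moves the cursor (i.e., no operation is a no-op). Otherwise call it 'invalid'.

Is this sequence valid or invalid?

Answer: valid

Derivation:
After 1 (firstChild): li
After 2 (firstChild): main
After 3 (parentNode): li
After 4 (nextSibling): div
After 5 (parentNode): table
After 6 (firstChild): li
After 7 (parentNode): table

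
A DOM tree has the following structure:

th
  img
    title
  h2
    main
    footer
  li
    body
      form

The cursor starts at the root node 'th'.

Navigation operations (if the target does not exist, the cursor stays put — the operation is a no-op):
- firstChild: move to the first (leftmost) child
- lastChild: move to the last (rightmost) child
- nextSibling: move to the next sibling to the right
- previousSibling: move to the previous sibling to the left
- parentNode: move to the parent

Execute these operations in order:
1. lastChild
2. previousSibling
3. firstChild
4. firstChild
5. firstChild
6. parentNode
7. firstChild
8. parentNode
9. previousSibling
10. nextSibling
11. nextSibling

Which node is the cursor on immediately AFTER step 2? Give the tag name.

Answer: h2

Derivation:
After 1 (lastChild): li
After 2 (previousSibling): h2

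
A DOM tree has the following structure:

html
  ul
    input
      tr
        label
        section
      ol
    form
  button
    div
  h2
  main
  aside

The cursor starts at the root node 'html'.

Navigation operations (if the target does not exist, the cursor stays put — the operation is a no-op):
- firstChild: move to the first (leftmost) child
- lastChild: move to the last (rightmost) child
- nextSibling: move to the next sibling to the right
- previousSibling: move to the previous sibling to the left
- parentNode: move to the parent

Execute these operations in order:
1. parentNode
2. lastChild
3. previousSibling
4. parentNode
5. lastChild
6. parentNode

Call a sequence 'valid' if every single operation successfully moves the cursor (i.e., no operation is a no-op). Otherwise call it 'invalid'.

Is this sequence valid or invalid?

Answer: invalid

Derivation:
After 1 (parentNode): html (no-op, stayed)
After 2 (lastChild): aside
After 3 (previousSibling): main
After 4 (parentNode): html
After 5 (lastChild): aside
After 6 (parentNode): html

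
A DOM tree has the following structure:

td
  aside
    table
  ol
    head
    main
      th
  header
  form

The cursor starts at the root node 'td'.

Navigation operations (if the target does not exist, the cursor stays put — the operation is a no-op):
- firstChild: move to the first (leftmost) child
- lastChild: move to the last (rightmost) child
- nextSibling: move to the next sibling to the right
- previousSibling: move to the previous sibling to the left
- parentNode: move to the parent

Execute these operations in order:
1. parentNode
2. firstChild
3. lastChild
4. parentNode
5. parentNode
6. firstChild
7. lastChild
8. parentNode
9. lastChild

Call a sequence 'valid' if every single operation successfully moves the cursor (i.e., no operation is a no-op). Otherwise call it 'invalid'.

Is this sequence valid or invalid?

Answer: invalid

Derivation:
After 1 (parentNode): td (no-op, stayed)
After 2 (firstChild): aside
After 3 (lastChild): table
After 4 (parentNode): aside
After 5 (parentNode): td
After 6 (firstChild): aside
After 7 (lastChild): table
After 8 (parentNode): aside
After 9 (lastChild): table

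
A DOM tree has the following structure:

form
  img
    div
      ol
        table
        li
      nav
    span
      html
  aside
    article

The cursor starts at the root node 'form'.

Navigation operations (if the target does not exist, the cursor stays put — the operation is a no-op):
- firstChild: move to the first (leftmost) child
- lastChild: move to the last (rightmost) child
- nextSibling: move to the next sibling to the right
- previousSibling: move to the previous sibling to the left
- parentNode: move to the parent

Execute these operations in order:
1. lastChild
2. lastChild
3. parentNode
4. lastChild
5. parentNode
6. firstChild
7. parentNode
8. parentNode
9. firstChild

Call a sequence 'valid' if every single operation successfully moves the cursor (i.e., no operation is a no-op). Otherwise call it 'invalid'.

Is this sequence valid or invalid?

After 1 (lastChild): aside
After 2 (lastChild): article
After 3 (parentNode): aside
After 4 (lastChild): article
After 5 (parentNode): aside
After 6 (firstChild): article
After 7 (parentNode): aside
After 8 (parentNode): form
After 9 (firstChild): img

Answer: valid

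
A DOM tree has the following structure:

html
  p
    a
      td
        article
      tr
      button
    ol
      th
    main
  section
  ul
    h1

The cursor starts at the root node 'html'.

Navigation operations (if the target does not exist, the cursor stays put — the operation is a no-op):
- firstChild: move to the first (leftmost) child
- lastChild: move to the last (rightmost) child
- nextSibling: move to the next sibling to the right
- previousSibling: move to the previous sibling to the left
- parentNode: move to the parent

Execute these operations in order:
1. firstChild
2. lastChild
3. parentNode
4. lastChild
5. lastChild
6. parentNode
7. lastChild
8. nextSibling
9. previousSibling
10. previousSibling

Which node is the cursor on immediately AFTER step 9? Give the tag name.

After 1 (firstChild): p
After 2 (lastChild): main
After 3 (parentNode): p
After 4 (lastChild): main
After 5 (lastChild): main (no-op, stayed)
After 6 (parentNode): p
After 7 (lastChild): main
After 8 (nextSibling): main (no-op, stayed)
After 9 (previousSibling): ol

Answer: ol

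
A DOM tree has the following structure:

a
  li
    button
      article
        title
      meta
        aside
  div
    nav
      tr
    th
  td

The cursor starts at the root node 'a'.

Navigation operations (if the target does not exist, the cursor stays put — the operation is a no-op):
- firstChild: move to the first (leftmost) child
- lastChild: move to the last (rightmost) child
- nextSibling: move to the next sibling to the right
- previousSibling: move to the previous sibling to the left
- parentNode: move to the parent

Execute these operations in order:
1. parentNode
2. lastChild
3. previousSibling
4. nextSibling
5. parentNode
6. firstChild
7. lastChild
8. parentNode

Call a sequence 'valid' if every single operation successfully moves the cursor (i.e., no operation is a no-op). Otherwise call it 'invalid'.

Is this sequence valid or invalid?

After 1 (parentNode): a (no-op, stayed)
After 2 (lastChild): td
After 3 (previousSibling): div
After 4 (nextSibling): td
After 5 (parentNode): a
After 6 (firstChild): li
After 7 (lastChild): button
After 8 (parentNode): li

Answer: invalid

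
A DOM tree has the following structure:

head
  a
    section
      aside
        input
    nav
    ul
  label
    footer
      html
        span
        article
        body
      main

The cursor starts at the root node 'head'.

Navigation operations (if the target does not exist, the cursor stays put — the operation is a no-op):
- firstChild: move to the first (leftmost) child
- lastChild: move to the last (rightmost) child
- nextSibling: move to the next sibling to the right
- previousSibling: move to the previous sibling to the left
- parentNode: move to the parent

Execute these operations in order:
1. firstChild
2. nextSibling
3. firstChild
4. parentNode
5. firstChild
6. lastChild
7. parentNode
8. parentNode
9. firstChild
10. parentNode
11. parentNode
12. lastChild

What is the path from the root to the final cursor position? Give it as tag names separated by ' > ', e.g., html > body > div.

Answer: head > label

Derivation:
After 1 (firstChild): a
After 2 (nextSibling): label
After 3 (firstChild): footer
After 4 (parentNode): label
After 5 (firstChild): footer
After 6 (lastChild): main
After 7 (parentNode): footer
After 8 (parentNode): label
After 9 (firstChild): footer
After 10 (parentNode): label
After 11 (parentNode): head
After 12 (lastChild): label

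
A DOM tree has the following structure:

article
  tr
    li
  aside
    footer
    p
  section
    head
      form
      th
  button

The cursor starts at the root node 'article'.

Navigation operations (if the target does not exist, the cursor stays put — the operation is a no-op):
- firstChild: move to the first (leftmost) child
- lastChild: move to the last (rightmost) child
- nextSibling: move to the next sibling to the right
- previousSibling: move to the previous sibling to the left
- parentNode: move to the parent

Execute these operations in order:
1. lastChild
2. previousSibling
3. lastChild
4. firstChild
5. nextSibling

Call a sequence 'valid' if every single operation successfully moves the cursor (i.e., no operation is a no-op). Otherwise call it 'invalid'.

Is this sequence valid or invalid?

Answer: valid

Derivation:
After 1 (lastChild): button
After 2 (previousSibling): section
After 3 (lastChild): head
After 4 (firstChild): form
After 5 (nextSibling): th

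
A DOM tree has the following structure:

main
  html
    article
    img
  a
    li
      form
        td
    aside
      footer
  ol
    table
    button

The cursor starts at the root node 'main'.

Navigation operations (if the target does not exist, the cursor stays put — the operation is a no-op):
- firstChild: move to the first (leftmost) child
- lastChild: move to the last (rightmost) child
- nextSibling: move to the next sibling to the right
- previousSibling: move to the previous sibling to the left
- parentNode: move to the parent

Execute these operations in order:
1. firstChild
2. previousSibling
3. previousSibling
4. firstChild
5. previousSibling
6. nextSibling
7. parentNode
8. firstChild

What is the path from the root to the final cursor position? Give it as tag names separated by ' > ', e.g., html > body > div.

Answer: main > html > article

Derivation:
After 1 (firstChild): html
After 2 (previousSibling): html (no-op, stayed)
After 3 (previousSibling): html (no-op, stayed)
After 4 (firstChild): article
After 5 (previousSibling): article (no-op, stayed)
After 6 (nextSibling): img
After 7 (parentNode): html
After 8 (firstChild): article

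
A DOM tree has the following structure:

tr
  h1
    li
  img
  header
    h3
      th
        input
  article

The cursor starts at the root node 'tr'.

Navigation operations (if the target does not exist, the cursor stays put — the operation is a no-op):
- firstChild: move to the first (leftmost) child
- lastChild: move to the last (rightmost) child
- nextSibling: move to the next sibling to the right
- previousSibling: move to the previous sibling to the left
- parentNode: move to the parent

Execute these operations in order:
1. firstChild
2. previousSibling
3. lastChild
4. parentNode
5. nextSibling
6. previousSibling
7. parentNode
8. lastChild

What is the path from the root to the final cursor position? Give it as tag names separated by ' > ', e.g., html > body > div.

Answer: tr > article

Derivation:
After 1 (firstChild): h1
After 2 (previousSibling): h1 (no-op, stayed)
After 3 (lastChild): li
After 4 (parentNode): h1
After 5 (nextSibling): img
After 6 (previousSibling): h1
After 7 (parentNode): tr
After 8 (lastChild): article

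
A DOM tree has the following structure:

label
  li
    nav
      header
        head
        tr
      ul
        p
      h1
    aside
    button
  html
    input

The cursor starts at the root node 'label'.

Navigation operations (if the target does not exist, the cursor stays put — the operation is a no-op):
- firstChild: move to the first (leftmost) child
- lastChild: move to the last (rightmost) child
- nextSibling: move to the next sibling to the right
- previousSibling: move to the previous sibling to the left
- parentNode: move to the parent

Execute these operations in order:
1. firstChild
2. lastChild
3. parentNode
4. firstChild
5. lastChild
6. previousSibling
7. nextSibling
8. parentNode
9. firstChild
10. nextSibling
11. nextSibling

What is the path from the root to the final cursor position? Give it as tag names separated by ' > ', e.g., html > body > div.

Answer: label > li > nav > h1

Derivation:
After 1 (firstChild): li
After 2 (lastChild): button
After 3 (parentNode): li
After 4 (firstChild): nav
After 5 (lastChild): h1
After 6 (previousSibling): ul
After 7 (nextSibling): h1
After 8 (parentNode): nav
After 9 (firstChild): header
After 10 (nextSibling): ul
After 11 (nextSibling): h1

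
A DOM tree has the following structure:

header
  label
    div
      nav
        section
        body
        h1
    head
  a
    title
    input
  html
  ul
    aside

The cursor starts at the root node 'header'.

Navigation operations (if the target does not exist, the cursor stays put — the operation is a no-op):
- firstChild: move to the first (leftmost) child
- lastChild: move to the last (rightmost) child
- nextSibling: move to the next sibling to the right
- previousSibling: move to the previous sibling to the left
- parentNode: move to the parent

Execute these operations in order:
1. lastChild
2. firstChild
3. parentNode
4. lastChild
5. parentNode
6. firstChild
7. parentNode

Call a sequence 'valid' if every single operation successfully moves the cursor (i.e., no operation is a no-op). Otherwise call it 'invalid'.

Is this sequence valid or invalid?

Answer: valid

Derivation:
After 1 (lastChild): ul
After 2 (firstChild): aside
After 3 (parentNode): ul
After 4 (lastChild): aside
After 5 (parentNode): ul
After 6 (firstChild): aside
After 7 (parentNode): ul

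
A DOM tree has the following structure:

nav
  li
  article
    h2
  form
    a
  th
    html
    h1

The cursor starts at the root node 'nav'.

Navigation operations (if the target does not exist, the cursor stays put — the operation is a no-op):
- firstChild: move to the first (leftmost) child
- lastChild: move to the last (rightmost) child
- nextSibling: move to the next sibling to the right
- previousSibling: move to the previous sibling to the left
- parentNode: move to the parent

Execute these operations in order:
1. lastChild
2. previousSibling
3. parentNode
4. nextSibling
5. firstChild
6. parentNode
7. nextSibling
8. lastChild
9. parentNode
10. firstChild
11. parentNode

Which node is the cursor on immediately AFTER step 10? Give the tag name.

Answer: li

Derivation:
After 1 (lastChild): th
After 2 (previousSibling): form
After 3 (parentNode): nav
After 4 (nextSibling): nav (no-op, stayed)
After 5 (firstChild): li
After 6 (parentNode): nav
After 7 (nextSibling): nav (no-op, stayed)
After 8 (lastChild): th
After 9 (parentNode): nav
After 10 (firstChild): li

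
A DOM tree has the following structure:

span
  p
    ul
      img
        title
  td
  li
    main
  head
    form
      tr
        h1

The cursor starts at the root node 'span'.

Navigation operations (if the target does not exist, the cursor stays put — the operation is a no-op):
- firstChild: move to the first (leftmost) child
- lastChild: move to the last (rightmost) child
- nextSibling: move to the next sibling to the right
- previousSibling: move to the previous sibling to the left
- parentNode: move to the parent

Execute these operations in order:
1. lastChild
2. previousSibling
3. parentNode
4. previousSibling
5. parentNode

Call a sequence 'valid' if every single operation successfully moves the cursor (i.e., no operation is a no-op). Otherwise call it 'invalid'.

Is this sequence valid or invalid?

After 1 (lastChild): head
After 2 (previousSibling): li
After 3 (parentNode): span
After 4 (previousSibling): span (no-op, stayed)
After 5 (parentNode): span (no-op, stayed)

Answer: invalid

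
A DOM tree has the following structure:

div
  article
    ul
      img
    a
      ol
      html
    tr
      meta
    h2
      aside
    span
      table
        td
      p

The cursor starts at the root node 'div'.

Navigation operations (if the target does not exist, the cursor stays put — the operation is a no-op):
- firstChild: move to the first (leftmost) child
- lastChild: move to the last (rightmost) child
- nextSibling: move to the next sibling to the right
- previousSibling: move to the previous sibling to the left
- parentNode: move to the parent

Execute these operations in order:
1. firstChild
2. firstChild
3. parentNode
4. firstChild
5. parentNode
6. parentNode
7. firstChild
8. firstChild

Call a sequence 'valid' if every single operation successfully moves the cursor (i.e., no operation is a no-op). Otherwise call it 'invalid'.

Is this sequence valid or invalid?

After 1 (firstChild): article
After 2 (firstChild): ul
After 3 (parentNode): article
After 4 (firstChild): ul
After 5 (parentNode): article
After 6 (parentNode): div
After 7 (firstChild): article
After 8 (firstChild): ul

Answer: valid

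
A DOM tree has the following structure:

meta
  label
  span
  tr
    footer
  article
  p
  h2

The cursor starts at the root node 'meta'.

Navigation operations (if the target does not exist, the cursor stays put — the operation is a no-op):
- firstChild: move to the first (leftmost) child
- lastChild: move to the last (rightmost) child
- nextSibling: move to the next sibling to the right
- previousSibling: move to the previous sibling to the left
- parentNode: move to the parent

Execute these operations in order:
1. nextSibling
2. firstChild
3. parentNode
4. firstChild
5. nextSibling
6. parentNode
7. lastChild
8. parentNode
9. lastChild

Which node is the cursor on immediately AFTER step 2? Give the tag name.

Answer: label

Derivation:
After 1 (nextSibling): meta (no-op, stayed)
After 2 (firstChild): label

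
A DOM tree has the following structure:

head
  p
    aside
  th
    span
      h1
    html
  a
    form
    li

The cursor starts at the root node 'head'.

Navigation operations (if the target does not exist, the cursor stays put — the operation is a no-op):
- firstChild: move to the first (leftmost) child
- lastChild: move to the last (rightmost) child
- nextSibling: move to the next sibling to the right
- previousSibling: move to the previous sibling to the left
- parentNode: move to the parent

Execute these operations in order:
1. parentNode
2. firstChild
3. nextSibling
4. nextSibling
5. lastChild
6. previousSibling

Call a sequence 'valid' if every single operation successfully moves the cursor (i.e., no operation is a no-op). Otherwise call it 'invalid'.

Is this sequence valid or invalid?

Answer: invalid

Derivation:
After 1 (parentNode): head (no-op, stayed)
After 2 (firstChild): p
After 3 (nextSibling): th
After 4 (nextSibling): a
After 5 (lastChild): li
After 6 (previousSibling): form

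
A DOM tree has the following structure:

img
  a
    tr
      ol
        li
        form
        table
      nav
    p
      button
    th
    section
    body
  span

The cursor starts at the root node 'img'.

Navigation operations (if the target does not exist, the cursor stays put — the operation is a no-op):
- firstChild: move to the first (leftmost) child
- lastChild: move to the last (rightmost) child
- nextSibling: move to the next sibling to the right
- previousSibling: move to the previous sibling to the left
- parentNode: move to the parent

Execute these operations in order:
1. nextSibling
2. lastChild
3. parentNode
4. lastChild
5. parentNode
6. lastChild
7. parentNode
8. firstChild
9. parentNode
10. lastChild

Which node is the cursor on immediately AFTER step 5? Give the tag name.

Answer: img

Derivation:
After 1 (nextSibling): img (no-op, stayed)
After 2 (lastChild): span
After 3 (parentNode): img
After 4 (lastChild): span
After 5 (parentNode): img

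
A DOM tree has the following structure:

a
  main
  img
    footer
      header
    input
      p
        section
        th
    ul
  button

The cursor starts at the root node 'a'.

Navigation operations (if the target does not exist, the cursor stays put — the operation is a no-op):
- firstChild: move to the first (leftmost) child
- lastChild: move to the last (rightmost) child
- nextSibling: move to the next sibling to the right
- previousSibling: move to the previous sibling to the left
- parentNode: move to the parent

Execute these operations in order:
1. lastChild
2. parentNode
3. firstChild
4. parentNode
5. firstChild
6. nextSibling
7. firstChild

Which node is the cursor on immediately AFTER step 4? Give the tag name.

Answer: a

Derivation:
After 1 (lastChild): button
After 2 (parentNode): a
After 3 (firstChild): main
After 4 (parentNode): a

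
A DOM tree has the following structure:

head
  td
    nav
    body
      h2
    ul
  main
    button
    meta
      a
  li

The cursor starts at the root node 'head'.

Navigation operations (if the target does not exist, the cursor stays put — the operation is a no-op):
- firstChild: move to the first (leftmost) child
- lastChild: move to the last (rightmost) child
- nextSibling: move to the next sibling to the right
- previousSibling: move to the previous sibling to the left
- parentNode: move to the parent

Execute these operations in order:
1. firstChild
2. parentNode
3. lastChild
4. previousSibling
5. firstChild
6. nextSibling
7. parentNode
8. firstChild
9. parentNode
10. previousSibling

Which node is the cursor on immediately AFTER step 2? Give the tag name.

Answer: head

Derivation:
After 1 (firstChild): td
After 2 (parentNode): head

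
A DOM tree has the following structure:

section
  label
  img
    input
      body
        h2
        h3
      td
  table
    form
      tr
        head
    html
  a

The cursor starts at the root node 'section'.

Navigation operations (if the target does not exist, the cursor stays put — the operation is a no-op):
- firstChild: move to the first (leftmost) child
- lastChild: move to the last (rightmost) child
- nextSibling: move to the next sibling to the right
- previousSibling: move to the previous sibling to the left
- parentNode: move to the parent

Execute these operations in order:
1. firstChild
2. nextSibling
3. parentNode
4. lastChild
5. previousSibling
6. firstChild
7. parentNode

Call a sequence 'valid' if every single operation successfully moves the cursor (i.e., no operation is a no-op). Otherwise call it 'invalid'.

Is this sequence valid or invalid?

Answer: valid

Derivation:
After 1 (firstChild): label
After 2 (nextSibling): img
After 3 (parentNode): section
After 4 (lastChild): a
After 5 (previousSibling): table
After 6 (firstChild): form
After 7 (parentNode): table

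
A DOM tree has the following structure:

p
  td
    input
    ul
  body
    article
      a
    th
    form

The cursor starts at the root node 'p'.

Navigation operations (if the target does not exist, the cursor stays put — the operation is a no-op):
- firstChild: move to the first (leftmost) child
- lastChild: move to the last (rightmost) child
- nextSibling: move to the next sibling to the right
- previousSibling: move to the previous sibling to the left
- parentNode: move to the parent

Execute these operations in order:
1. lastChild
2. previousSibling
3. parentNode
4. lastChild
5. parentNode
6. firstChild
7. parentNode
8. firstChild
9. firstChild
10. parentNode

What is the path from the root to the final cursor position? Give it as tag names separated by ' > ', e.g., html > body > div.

After 1 (lastChild): body
After 2 (previousSibling): td
After 3 (parentNode): p
After 4 (lastChild): body
After 5 (parentNode): p
After 6 (firstChild): td
After 7 (parentNode): p
After 8 (firstChild): td
After 9 (firstChild): input
After 10 (parentNode): td

Answer: p > td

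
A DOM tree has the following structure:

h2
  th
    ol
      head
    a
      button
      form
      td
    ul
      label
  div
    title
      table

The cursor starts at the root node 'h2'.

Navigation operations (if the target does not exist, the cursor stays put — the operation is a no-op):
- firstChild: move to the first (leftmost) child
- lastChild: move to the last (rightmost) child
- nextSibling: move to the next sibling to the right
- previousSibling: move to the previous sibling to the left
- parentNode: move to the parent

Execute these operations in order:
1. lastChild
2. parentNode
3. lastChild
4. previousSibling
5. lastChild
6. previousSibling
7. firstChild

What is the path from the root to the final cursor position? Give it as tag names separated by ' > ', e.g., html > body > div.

After 1 (lastChild): div
After 2 (parentNode): h2
After 3 (lastChild): div
After 4 (previousSibling): th
After 5 (lastChild): ul
After 6 (previousSibling): a
After 7 (firstChild): button

Answer: h2 > th > a > button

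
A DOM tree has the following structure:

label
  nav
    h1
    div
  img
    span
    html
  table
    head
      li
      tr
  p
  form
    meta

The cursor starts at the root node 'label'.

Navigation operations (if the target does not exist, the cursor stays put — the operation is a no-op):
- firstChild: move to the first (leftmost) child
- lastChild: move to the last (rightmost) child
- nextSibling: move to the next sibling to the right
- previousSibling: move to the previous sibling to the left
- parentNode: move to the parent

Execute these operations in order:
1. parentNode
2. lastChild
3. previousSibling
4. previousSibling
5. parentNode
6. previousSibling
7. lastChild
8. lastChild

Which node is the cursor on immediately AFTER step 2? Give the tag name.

Answer: form

Derivation:
After 1 (parentNode): label (no-op, stayed)
After 2 (lastChild): form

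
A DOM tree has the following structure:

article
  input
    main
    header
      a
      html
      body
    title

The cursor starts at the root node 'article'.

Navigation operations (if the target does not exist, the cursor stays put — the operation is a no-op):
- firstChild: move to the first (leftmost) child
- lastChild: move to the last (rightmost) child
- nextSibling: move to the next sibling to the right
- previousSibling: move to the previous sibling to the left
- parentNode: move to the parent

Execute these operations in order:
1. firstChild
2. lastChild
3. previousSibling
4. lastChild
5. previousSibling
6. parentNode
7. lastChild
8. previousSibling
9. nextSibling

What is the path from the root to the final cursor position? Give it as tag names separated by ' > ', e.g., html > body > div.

After 1 (firstChild): input
After 2 (lastChild): title
After 3 (previousSibling): header
After 4 (lastChild): body
After 5 (previousSibling): html
After 6 (parentNode): header
After 7 (lastChild): body
After 8 (previousSibling): html
After 9 (nextSibling): body

Answer: article > input > header > body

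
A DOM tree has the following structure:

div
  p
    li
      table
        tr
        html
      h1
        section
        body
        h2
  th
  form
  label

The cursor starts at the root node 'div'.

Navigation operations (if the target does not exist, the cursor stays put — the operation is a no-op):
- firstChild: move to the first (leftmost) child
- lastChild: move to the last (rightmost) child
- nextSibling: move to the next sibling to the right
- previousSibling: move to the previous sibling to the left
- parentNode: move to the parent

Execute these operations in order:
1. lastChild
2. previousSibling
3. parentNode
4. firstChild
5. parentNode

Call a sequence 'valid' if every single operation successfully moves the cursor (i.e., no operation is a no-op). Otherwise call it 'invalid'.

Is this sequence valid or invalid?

After 1 (lastChild): label
After 2 (previousSibling): form
After 3 (parentNode): div
After 4 (firstChild): p
After 5 (parentNode): div

Answer: valid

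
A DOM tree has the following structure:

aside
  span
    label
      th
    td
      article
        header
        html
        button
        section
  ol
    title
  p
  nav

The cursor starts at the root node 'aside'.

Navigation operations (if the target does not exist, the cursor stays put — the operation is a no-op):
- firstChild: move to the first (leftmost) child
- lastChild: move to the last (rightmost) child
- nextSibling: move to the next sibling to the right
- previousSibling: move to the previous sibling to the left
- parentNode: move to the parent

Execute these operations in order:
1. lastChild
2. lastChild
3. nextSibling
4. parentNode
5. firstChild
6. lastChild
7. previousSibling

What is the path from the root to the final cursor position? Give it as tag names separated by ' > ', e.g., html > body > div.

After 1 (lastChild): nav
After 2 (lastChild): nav (no-op, stayed)
After 3 (nextSibling): nav (no-op, stayed)
After 4 (parentNode): aside
After 5 (firstChild): span
After 6 (lastChild): td
After 7 (previousSibling): label

Answer: aside > span > label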